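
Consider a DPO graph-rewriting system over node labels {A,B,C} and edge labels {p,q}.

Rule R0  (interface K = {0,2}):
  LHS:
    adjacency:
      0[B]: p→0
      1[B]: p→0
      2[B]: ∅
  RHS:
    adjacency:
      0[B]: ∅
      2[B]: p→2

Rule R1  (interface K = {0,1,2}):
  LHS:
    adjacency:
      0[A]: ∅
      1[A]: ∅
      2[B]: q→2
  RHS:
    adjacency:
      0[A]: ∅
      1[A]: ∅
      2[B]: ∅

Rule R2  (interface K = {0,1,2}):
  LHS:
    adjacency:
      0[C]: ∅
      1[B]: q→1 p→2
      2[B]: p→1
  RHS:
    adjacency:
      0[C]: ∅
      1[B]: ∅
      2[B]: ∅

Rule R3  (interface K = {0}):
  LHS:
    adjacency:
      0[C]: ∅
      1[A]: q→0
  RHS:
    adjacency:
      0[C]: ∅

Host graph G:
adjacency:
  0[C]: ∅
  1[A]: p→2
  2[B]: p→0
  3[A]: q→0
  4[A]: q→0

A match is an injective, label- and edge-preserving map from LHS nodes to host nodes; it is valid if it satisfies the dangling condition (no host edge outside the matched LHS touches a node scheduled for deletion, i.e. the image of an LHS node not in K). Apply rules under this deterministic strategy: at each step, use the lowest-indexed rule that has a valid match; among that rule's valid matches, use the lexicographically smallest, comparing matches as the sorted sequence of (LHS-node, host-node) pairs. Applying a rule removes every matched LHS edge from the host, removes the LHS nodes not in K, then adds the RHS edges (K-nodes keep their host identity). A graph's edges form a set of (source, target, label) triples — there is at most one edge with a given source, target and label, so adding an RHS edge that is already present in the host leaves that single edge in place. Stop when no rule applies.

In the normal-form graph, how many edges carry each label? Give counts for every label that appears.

Answer: p:2

Derivation:
start.  V:5 E:4  edges: 1-p->2 2-p->0 3-q->0 4-q->0
1. fire R3 via {0↦0, 1↦3}  →  V:4 E:3  edges: 1-p->2 2-p->0 4-q->0
2. fire R3 via {0↦0, 1↦4}  →  V:3 E:2  edges: 1-p->2 2-p->0
normal form: no rule applies after step 2
NF edges: [(1, 2, 'p'), (2, 0, 'p')]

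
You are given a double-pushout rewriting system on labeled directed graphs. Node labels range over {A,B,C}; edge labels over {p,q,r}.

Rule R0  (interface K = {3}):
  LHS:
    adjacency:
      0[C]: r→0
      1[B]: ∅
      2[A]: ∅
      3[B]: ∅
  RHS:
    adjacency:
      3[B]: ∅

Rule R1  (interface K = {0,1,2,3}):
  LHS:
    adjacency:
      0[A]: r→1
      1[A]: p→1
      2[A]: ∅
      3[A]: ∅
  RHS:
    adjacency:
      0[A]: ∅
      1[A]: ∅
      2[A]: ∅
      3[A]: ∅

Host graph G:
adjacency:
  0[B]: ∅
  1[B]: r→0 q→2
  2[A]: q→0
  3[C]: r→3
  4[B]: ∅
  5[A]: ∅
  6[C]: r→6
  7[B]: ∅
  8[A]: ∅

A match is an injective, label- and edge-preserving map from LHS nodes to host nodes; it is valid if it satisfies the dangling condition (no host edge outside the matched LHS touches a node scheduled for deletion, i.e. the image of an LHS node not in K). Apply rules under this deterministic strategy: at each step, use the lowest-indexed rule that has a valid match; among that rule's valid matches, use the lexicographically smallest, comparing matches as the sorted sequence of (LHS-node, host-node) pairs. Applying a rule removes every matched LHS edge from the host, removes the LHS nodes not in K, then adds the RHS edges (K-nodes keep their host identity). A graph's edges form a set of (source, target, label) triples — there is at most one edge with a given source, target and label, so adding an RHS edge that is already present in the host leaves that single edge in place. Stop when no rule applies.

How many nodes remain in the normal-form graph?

[0] host  ⇒  9 nodes, 5 edges  {1-r->0 1-q->2 2-q->0 3-r->3 6-r->6}
[1] R0 @ {0↦3, 1↦4, 2↦5, 3↦0}  ⇒  6 nodes, 4 edges  {1-r->0 1-q->2 2-q->0 6-r->6}
[2] R0 @ {0↦6, 1↦7, 2↦8, 3↦0}  ⇒  3 nodes, 3 edges  {1-r->0 1-q->2 2-q->0}
halt: no rule applies after step 2
NF nodes: {0:B, 1:B, 2:A}

Answer: 3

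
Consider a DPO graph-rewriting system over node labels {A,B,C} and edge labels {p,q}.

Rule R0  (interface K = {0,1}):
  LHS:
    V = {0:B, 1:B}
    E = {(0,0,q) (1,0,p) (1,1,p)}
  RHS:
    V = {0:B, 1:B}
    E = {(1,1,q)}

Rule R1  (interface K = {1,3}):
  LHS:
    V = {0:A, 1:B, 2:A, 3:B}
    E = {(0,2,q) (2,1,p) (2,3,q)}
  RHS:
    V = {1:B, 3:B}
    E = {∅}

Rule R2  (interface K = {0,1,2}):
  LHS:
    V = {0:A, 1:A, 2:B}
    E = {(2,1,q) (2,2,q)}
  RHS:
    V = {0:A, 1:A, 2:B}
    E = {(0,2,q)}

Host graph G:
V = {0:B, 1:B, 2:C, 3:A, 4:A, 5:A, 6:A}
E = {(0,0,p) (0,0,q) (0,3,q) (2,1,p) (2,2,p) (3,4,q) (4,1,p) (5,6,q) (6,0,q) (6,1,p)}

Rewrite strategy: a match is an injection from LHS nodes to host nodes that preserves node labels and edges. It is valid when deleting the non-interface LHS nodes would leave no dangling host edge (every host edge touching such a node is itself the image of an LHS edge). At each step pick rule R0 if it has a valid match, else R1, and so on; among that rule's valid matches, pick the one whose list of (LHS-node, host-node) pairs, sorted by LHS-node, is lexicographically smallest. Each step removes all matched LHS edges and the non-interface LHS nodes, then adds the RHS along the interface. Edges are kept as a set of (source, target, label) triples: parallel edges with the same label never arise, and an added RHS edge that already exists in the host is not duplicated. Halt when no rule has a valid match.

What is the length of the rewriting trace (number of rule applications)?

start.  V:7 E:10  edges: 0-p->0 0-q->0 0-q->3 2-p->1 2-p->2 3-q->4 4-p->1 5-q->6 6-q->0 6-p->1
1. fire R1 via {0↦5, 1↦1, 2↦6, 3↦0}  →  V:5 E:7  edges: 0-p->0 0-q->0 0-q->3 2-p->1 2-p->2 3-q->4 4-p->1
2. fire R2 via {0↦4, 1↦3, 2↦0}  →  V:5 E:6  edges: 0-p->0 2-p->1 2-p->2 3-q->4 4-q->0 4-p->1
3. fire R1 via {0↦3, 1↦1, 2↦4, 3↦0}  →  V:3 E:3  edges: 0-p->0 2-p->1 2-p->2
final graph: no rule applies after step 3

Answer: 3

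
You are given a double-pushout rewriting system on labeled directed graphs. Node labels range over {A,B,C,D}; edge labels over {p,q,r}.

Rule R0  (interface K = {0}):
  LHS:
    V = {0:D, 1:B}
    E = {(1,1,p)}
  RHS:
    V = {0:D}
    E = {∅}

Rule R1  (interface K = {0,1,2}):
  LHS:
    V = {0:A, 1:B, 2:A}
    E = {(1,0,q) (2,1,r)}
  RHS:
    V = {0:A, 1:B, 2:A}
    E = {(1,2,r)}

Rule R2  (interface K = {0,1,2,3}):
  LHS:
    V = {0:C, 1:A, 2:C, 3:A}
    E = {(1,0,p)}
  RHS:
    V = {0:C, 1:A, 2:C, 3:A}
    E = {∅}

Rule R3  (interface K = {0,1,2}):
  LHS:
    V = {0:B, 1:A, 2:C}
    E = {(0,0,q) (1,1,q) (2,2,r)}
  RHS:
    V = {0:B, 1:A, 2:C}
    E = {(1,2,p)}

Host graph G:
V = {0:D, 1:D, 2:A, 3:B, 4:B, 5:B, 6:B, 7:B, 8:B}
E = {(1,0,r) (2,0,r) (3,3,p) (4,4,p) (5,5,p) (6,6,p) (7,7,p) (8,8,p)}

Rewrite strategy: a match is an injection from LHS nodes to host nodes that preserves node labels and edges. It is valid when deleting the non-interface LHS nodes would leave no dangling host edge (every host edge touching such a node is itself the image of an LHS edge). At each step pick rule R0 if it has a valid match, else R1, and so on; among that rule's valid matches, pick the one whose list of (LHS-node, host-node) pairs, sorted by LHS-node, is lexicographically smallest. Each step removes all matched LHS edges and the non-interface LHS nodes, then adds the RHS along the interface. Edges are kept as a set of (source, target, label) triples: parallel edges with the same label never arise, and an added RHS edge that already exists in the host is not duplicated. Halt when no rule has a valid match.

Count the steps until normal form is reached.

Answer: 6

Steps:
[0] host  ⇒  9 nodes, 8 edges  {1-r->0 2-r->0 3-p->3 4-p->4 5-p->5 6-p->6 7-p->7 8-p->8}
[1] R0 @ {0↦0, 1↦3}  ⇒  8 nodes, 7 edges  {1-r->0 2-r->0 4-p->4 5-p->5 6-p->6 7-p->7 8-p->8}
[2] R0 @ {0↦0, 1↦4}  ⇒  7 nodes, 6 edges  {1-r->0 2-r->0 5-p->5 6-p->6 7-p->7 8-p->8}
[3] R0 @ {0↦0, 1↦5}  ⇒  6 nodes, 5 edges  {1-r->0 2-r->0 6-p->6 7-p->7 8-p->8}
[4] R0 @ {0↦0, 1↦6}  ⇒  5 nodes, 4 edges  {1-r->0 2-r->0 7-p->7 8-p->8}
[5] R0 @ {0↦0, 1↦7}  ⇒  4 nodes, 3 edges  {1-r->0 2-r->0 8-p->8}
[6] R0 @ {0↦0, 1↦8}  ⇒  3 nodes, 2 edges  {1-r->0 2-r->0}
normal form: no rule applies after step 6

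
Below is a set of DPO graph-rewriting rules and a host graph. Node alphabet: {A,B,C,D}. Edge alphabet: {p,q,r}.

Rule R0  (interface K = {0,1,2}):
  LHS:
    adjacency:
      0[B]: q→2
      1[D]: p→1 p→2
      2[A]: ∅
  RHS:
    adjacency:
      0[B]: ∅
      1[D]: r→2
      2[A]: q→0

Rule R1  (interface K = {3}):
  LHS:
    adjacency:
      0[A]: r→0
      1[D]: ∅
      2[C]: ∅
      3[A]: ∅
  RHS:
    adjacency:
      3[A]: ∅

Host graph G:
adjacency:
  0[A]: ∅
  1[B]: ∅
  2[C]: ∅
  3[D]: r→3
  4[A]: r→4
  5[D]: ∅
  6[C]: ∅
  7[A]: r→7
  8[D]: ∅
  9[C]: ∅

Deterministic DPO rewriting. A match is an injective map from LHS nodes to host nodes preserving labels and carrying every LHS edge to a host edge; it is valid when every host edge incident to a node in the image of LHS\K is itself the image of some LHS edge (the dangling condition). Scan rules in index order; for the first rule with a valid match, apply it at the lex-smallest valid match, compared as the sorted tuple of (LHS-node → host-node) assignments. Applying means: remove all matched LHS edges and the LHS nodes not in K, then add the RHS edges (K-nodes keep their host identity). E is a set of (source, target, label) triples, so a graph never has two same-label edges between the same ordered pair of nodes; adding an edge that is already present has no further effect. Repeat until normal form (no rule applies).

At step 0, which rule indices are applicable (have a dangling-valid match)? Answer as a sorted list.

R0: no valid match — LHS pattern not found
R1: 24 valid matches — {0↦4, 1↦5, 2↦2, 3↦0}, {0↦4, 1↦5, 2↦2, 3↦7}, {0↦4, 1↦5, 2↦6, 3↦0} (+21 more)

Answer: [R1]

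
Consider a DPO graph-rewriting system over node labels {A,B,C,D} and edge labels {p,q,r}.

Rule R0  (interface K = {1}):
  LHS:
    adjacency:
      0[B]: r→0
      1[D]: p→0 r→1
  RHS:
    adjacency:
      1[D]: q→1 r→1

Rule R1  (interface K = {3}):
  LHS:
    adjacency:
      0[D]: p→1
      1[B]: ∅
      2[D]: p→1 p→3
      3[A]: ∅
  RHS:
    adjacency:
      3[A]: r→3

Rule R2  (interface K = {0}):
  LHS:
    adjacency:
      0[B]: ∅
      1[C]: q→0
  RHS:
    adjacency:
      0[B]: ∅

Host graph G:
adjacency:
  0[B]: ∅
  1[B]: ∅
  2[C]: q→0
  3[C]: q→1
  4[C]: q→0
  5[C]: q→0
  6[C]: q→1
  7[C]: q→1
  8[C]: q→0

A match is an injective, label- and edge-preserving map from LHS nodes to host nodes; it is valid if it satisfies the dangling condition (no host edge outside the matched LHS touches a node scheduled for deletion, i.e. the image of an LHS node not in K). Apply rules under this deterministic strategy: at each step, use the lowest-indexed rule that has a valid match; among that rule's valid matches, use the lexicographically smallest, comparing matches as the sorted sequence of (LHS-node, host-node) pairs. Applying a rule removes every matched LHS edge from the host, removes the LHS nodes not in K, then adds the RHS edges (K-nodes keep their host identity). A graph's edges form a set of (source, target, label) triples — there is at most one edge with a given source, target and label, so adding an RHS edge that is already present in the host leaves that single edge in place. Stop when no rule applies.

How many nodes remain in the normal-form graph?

Answer: 2

Steps:
initial: |V|=9 |E|=7  E = 2-q->0 3-q->1 4-q->0 5-q->0 6-q->1 7-q->1 8-q->0
step 1: apply R2 at {0↦0, 1↦2}  → |V|=8 |E|=6  E = 3-q->1 4-q->0 5-q->0 6-q->1 7-q->1 8-q->0
step 2: apply R2 at {0↦0, 1↦4}  → |V|=7 |E|=5  E = 3-q->1 5-q->0 6-q->1 7-q->1 8-q->0
step 3: apply R2 at {0↦0, 1↦5}  → |V|=6 |E|=4  E = 3-q->1 6-q->1 7-q->1 8-q->0
step 4: apply R2 at {0↦0, 1↦8}  → |V|=5 |E|=3  E = 3-q->1 6-q->1 7-q->1
step 5: apply R2 at {0↦1, 1↦3}  → |V|=4 |E|=2  E = 6-q->1 7-q->1
step 6: apply R2 at {0↦1, 1↦6}  → |V|=3 |E|=1  E = 7-q->1
step 7: apply R2 at {0↦1, 1↦7}  → |V|=2 |E|=0  E = ∅
normal form: no rule applies after step 7
NF nodes: {0:B, 1:B}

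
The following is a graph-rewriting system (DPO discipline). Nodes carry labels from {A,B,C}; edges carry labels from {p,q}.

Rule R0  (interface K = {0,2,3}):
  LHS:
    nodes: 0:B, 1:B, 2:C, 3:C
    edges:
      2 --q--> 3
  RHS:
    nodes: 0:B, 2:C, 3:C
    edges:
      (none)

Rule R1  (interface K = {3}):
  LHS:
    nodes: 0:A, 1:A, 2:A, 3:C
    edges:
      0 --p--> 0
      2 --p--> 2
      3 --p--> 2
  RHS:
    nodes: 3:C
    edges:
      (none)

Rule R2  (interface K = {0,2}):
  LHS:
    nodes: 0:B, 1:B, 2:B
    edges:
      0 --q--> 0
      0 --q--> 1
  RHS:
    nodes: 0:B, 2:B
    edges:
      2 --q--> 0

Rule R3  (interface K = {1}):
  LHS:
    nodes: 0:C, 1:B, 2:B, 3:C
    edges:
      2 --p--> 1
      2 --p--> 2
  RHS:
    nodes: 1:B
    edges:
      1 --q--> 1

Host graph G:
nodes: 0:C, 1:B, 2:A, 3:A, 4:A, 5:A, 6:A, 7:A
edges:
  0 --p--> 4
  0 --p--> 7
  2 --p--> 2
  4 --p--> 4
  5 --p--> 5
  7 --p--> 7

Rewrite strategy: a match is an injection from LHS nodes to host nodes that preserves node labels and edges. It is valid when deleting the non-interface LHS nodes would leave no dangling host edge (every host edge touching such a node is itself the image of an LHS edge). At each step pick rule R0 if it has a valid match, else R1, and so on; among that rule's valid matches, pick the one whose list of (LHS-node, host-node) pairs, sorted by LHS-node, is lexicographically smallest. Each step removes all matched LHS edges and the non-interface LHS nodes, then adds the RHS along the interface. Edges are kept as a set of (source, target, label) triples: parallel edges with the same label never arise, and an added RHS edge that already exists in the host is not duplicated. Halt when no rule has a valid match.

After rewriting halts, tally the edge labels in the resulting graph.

[0] host  ⇒  8 nodes, 6 edges  {0-p->4 0-p->7 2-p->2 4-p->4 5-p->5 7-p->7}
[1] R1 @ {0↦2, 1↦3, 2↦4, 3↦0}  ⇒  5 nodes, 3 edges  {0-p->7 5-p->5 7-p->7}
[2] R1 @ {0↦5, 1↦6, 2↦7, 3↦0}  ⇒  2 nodes, 0 edges  {∅}
halt: no rule applies after step 2
NF edges: []

Answer: (no edges)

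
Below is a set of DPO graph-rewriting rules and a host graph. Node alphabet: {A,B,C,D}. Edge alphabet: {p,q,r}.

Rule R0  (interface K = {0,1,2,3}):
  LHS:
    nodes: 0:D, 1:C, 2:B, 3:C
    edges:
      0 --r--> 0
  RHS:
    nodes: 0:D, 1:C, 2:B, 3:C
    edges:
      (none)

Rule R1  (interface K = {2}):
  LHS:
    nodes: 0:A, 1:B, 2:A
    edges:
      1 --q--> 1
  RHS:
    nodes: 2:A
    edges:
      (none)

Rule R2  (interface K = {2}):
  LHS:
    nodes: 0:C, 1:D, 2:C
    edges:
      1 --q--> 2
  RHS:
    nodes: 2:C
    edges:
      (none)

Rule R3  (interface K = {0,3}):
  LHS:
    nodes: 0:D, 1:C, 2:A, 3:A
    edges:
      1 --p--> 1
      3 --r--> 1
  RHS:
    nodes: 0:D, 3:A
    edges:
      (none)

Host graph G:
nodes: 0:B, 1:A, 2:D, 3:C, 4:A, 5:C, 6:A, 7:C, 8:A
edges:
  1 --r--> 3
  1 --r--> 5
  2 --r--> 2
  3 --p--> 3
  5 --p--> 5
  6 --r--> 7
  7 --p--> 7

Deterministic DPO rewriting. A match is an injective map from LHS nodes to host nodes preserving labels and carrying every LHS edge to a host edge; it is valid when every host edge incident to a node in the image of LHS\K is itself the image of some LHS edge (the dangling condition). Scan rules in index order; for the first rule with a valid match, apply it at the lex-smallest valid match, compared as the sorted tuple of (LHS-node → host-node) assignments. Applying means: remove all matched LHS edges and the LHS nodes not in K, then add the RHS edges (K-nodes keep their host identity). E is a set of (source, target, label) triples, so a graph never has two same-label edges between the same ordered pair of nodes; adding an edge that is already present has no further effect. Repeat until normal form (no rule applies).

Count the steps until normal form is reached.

Answer: 4

Steps:
initial: |V|=9 |E|=7  E = 1-r->3 1-r->5 2-r->2 3-p->3 5-p->5 6-r->7 7-p->7
step 1: apply R0 at {0↦2, 1↦3, 2↦0, 3↦5}  → |V|=9 |E|=6  E = 1-r->3 1-r->5 3-p->3 5-p->5 6-r->7 7-p->7
step 2: apply R3 at {0↦2, 1↦3, 2↦4, 3↦1}  → |V|=7 |E|=4  E = 1-r->5 5-p->5 6-r->7 7-p->7
step 3: apply R3 at {0↦2, 1↦5, 2↦8, 3↦1}  → |V|=5 |E|=2  E = 6-r->7 7-p->7
step 4: apply R3 at {0↦2, 1↦7, 2↦1, 3↦6}  → |V|=3 |E|=0  E = ∅
normal form: no rule applies after step 4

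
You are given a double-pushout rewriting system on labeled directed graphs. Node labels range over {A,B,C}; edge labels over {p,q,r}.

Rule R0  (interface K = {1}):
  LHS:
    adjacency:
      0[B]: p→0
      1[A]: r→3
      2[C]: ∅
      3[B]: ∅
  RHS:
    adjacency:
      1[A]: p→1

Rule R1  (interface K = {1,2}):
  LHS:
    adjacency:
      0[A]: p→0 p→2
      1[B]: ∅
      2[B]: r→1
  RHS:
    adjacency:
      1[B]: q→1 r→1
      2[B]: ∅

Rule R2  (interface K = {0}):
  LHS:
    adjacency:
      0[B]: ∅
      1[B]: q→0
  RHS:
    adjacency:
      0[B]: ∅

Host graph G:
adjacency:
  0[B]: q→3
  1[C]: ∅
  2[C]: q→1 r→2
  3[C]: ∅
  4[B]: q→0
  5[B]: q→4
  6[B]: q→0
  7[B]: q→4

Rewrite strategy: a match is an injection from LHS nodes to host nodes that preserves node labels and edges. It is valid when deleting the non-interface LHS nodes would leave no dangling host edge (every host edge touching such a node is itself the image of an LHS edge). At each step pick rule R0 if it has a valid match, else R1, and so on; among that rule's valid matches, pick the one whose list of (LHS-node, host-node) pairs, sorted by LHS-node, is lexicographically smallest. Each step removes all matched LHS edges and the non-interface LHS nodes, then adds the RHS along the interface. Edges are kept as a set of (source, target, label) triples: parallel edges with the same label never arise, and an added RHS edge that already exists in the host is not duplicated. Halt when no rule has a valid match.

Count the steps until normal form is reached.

initial: |V|=8 |E|=7  E = 0-q->3 2-q->1 2-r->2 4-q->0 5-q->4 6-q->0 7-q->4
step 1: apply R2 at {0↦0, 1↦6}  → |V|=7 |E|=6  E = 0-q->3 2-q->1 2-r->2 4-q->0 5-q->4 7-q->4
step 2: apply R2 at {0↦4, 1↦5}  → |V|=6 |E|=5  E = 0-q->3 2-q->1 2-r->2 4-q->0 7-q->4
step 3: apply R2 at {0↦4, 1↦7}  → |V|=5 |E|=4  E = 0-q->3 2-q->1 2-r->2 4-q->0
step 4: apply R2 at {0↦0, 1↦4}  → |V|=4 |E|=3  E = 0-q->3 2-q->1 2-r->2
final graph: no rule applies after step 4

Answer: 4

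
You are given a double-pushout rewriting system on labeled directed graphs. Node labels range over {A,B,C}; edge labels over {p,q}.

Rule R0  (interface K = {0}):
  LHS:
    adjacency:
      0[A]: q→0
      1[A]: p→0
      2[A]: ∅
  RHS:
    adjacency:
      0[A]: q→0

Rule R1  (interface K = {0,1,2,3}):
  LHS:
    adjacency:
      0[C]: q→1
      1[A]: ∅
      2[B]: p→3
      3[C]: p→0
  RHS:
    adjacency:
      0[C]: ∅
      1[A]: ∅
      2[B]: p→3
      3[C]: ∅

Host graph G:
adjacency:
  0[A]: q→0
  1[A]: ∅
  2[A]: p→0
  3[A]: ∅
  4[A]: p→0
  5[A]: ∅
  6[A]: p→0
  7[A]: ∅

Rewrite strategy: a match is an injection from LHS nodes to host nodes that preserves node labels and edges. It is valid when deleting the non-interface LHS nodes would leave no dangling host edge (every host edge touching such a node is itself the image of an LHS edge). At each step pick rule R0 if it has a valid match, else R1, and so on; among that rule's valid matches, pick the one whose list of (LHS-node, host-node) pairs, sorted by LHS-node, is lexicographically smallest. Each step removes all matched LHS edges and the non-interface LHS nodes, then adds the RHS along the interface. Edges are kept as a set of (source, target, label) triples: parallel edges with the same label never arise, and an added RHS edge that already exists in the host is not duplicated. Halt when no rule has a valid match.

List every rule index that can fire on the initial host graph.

R0: 12 valid matches — {0↦0, 1↦2, 2↦1}, {0↦0, 1↦2, 2↦3}, {0↦0, 1↦2, 2↦5} (+9 more)
R1: no valid match — LHS pattern not found

Answer: [R0]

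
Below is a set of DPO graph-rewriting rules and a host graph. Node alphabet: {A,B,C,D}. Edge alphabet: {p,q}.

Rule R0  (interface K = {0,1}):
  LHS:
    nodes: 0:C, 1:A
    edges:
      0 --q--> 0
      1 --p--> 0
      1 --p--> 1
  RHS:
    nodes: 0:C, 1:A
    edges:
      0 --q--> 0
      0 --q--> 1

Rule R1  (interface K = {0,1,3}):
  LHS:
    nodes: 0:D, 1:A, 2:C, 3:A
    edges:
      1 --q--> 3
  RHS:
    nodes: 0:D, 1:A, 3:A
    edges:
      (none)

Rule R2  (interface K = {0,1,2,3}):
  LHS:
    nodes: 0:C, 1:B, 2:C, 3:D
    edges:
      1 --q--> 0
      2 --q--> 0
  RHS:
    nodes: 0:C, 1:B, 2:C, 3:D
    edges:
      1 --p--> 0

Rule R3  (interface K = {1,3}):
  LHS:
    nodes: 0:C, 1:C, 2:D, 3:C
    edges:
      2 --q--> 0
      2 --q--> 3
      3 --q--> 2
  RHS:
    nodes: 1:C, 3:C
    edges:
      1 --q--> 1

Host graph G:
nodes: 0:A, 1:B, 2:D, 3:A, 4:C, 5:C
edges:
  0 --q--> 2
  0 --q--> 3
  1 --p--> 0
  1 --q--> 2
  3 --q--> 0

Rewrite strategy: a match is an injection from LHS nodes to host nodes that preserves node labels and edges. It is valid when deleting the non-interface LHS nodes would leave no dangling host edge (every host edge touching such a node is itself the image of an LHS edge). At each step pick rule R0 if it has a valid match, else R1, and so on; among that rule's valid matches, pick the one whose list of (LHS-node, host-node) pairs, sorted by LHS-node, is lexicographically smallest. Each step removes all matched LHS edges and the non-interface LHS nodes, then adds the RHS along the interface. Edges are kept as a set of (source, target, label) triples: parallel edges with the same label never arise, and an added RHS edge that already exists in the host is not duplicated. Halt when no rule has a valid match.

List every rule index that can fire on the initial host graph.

Answer: [R1]

Steps:
R0: no valid match — LHS pattern not found
R1: 4 valid matches — {0↦2, 1↦0, 2↦4, 3↦3}, {0↦2, 1↦0, 2↦5, 3↦3}, {0↦2, 1↦3, 2↦4, 3↦0} (+1 more)
R2: no valid match — LHS pattern not found
R3: no valid match — LHS pattern not found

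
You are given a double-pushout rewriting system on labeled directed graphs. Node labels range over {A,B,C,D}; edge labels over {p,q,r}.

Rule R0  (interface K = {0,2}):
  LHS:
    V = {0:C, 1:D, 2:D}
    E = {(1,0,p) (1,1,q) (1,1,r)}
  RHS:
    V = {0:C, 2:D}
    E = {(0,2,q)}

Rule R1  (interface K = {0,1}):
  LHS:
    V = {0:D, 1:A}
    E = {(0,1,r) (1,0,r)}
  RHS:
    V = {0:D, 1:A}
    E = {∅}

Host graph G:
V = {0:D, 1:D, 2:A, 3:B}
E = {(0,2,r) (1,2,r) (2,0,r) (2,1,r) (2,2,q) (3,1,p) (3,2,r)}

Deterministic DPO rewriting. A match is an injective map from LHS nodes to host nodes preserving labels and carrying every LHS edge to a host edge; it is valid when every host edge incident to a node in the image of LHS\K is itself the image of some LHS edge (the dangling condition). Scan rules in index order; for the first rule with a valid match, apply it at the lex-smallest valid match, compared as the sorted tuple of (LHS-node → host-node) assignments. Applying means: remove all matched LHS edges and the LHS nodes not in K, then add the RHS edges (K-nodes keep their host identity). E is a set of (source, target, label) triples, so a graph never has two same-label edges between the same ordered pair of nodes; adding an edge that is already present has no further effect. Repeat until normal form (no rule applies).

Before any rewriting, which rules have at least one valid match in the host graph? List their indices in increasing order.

Answer: [R1]

Rewrite trace:
R0: no valid match — LHS pattern not found
R1: 2 valid matches — {0↦0, 1↦2}, {0↦1, 1↦2}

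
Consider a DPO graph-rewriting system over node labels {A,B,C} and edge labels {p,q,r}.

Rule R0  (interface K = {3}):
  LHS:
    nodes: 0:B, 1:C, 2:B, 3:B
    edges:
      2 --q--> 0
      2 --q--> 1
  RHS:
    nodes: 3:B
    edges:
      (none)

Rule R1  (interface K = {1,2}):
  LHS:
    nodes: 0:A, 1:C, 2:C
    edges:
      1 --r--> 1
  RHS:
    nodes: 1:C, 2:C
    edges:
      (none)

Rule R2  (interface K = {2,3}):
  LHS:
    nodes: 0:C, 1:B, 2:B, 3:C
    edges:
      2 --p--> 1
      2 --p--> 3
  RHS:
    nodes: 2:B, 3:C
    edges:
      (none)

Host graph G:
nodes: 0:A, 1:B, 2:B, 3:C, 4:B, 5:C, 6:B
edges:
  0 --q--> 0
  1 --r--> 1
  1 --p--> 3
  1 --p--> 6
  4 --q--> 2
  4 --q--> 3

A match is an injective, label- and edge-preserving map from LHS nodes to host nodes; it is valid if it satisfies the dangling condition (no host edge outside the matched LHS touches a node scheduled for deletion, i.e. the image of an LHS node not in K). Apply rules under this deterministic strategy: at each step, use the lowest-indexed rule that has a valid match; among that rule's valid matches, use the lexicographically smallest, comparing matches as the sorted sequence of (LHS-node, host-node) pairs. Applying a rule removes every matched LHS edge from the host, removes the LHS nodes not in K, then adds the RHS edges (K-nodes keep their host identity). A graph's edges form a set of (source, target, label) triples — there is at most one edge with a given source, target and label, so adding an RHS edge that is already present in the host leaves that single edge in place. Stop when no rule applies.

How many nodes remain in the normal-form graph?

initial: |V|=7 |E|=6  E = 0-q->0 1-r->1 1-p->3 1-p->6 4-q->2 4-q->3
step 1: apply R2 at {0↦5, 1↦6, 2↦1, 3↦3}  → |V|=5 |E|=4  E = 0-q->0 1-r->1 4-q->2 4-q->3
step 2: apply R0 at {0↦2, 1↦3, 2↦4, 3↦1}  → |V|=2 |E|=2  E = 0-q->0 1-r->1
normal form: no rule applies after step 2
NF nodes: {0:A, 1:B}

Answer: 2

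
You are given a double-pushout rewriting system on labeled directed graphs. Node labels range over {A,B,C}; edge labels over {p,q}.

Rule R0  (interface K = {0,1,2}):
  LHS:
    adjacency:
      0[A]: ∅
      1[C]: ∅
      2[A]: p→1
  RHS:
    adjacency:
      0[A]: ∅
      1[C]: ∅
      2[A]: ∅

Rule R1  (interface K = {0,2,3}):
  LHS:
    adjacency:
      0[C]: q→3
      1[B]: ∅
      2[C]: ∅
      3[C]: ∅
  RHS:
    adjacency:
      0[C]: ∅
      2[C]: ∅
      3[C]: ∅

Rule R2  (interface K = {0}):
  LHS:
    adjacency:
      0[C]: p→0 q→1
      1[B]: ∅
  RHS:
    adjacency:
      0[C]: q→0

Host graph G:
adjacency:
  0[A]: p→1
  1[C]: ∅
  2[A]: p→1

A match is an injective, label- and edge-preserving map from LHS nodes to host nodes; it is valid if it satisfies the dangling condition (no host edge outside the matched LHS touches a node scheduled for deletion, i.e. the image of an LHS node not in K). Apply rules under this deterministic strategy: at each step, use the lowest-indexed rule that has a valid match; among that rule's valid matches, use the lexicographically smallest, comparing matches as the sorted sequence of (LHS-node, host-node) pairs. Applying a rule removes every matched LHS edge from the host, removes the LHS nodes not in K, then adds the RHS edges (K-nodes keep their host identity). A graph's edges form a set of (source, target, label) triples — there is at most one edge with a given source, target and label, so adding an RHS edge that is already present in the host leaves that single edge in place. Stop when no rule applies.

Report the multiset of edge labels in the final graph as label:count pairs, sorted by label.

initial: |V|=3 |E|=2  E = 0-p->1 2-p->1
step 1: apply R0 at {0↦0, 1↦1, 2↦2}  → |V|=3 |E|=1  E = 0-p->1
step 2: apply R0 at {0↦2, 1↦1, 2↦0}  → |V|=3 |E|=0  E = ∅
normal form: no rule applies after step 2
NF edges: []

Answer: (no edges)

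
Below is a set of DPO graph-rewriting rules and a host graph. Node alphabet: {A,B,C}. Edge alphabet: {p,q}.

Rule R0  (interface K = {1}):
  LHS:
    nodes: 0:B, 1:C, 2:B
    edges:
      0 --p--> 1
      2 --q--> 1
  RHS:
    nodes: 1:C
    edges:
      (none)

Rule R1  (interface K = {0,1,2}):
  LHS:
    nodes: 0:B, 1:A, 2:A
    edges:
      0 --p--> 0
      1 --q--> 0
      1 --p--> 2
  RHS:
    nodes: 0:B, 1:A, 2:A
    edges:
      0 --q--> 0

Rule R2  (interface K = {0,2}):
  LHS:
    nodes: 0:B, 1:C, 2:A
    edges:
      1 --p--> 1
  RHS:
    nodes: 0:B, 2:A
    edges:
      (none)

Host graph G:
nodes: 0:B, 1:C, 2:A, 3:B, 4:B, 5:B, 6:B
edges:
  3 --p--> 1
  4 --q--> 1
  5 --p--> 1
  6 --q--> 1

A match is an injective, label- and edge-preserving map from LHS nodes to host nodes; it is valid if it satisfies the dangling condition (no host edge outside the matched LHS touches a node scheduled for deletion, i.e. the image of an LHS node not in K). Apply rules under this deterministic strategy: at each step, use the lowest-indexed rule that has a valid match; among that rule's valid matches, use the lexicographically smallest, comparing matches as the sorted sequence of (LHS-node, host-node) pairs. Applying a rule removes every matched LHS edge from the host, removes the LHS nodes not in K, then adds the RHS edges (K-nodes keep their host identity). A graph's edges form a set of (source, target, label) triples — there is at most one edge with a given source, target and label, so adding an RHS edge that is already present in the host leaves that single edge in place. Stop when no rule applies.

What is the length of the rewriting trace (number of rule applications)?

Answer: 2

Derivation:
start.  V:7 E:4  edges: 3-p->1 4-q->1 5-p->1 6-q->1
1. fire R0 via {0↦3, 1↦1, 2↦4}  →  V:5 E:2  edges: 5-p->1 6-q->1
2. fire R0 via {0↦5, 1↦1, 2↦6}  →  V:3 E:0  edges: ∅
halt: no rule applies after step 2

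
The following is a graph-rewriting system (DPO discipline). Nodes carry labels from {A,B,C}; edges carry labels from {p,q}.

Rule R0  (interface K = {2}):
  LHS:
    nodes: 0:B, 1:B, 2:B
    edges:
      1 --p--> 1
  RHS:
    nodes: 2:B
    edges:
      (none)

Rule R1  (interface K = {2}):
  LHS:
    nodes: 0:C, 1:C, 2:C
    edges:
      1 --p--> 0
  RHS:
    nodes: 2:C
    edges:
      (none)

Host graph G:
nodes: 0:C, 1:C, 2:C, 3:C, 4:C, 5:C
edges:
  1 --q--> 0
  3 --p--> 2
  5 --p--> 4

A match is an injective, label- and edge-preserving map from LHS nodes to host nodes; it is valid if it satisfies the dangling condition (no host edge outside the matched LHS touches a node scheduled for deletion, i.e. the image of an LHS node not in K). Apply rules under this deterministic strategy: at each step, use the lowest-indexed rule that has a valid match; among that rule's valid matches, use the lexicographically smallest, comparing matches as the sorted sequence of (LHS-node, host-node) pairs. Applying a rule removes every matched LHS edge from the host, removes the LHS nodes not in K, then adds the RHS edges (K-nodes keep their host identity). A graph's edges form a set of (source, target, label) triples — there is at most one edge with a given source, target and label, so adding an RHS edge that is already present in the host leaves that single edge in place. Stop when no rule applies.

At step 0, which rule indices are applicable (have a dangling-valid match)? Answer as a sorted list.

R0: no valid match — LHS pattern not found
R1: 8 valid matches — {0↦2, 1↦3, 2↦0}, {0↦2, 1↦3, 2↦1}, {0↦2, 1↦3, 2↦4} (+5 more)

Answer: [R1]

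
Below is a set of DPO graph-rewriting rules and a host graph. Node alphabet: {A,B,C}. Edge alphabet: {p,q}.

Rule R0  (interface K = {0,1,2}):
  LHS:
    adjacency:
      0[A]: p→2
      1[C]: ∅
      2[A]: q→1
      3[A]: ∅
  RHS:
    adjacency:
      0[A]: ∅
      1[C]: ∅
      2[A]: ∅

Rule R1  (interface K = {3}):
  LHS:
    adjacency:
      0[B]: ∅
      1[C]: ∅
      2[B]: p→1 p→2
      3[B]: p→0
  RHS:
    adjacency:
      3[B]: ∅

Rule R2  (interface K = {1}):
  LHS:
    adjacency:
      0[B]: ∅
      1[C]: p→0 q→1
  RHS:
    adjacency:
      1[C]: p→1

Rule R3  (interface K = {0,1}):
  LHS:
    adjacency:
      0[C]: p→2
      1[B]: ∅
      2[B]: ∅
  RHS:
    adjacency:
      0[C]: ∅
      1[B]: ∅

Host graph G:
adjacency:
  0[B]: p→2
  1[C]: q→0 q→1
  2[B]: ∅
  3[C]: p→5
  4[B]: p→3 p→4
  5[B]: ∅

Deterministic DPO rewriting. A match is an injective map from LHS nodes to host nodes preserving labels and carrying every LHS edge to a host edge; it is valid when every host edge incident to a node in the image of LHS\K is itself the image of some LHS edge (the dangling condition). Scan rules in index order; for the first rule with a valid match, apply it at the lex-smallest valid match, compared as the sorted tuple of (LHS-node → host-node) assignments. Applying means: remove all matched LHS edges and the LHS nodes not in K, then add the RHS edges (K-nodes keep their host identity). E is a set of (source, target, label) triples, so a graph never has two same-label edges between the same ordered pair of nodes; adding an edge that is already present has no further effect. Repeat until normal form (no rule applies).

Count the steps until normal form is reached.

start.  V:6 E:6  edges: 0-p->2 1-q->0 1-q->1 3-p->5 4-p->3 4-p->4
1. fire R3 via {0↦3, 1↦0, 2↦5}  →  V:5 E:5  edges: 0-p->2 1-q->0 1-q->1 4-p->3 4-p->4
2. fire R1 via {0↦2, 1↦3, 2↦4, 3↦0}  →  V:2 E:2  edges: 1-q->0 1-q->1
normal form: no rule applies after step 2

Answer: 2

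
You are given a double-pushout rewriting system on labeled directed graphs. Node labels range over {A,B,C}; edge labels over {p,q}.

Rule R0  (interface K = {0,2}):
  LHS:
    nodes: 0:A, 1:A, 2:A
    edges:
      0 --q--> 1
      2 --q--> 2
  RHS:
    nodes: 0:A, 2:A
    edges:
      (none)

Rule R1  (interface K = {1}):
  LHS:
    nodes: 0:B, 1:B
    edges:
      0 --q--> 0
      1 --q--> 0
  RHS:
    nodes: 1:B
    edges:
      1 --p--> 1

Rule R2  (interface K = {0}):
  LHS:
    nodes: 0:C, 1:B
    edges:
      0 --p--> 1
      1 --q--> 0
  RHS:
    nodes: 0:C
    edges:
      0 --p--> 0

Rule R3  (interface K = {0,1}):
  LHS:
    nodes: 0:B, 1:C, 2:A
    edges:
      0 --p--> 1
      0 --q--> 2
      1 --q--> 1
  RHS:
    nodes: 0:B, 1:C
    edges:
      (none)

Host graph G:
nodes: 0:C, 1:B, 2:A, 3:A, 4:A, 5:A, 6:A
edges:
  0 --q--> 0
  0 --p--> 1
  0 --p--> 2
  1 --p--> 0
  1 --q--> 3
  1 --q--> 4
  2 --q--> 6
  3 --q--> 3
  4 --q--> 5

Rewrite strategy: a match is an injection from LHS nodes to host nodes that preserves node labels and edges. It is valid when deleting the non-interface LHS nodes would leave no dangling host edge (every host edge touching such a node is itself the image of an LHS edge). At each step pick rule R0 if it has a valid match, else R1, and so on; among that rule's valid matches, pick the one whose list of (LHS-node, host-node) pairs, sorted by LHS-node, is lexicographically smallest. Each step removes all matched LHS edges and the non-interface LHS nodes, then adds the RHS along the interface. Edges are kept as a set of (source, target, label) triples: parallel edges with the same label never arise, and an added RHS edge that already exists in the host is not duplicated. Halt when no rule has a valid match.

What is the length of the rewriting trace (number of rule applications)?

[0] host  ⇒  7 nodes, 9 edges  {0-q->0 0-p->1 0-p->2 1-p->0 1-q->3 1-q->4 2-q->6 3-q->3 4-q->5}
[1] R0 @ {0↦2, 1↦6, 2↦3}  ⇒  6 nodes, 7 edges  {0-q->0 0-p->1 0-p->2 1-p->0 1-q->3 1-q->4 4-q->5}
[2] R3 @ {0↦1, 1↦0, 2↦3}  ⇒  5 nodes, 4 edges  {0-p->1 0-p->2 1-q->4 4-q->5}
final graph: no rule applies after step 2

Answer: 2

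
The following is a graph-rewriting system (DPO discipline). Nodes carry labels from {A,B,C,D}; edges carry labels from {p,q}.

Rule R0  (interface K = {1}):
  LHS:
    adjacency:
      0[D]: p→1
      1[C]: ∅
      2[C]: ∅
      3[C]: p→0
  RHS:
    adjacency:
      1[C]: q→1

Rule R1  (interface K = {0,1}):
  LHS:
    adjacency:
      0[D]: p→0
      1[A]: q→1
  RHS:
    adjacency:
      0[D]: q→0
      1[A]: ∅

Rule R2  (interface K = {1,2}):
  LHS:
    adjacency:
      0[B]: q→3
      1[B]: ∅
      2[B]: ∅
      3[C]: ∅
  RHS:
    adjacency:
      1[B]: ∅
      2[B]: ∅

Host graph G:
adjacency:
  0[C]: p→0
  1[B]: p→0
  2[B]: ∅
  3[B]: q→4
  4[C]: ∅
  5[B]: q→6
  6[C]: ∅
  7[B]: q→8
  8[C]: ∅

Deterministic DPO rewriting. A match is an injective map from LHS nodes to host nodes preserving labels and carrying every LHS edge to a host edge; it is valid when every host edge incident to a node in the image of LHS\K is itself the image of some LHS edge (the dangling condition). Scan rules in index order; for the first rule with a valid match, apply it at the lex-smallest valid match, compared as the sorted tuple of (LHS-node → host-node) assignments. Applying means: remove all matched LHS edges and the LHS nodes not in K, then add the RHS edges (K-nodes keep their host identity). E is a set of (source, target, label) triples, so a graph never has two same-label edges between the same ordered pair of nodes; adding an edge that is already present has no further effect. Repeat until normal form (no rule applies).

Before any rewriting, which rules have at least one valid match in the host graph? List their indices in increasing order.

Answer: [R2]

Derivation:
R0: no valid match — LHS pattern not found
R1: no valid match — LHS pattern not found
R2: 36 valid matches — {0↦3, 1↦1, 2↦2, 3↦4}, {0↦3, 1↦1, 2↦5, 3↦4}, {0↦3, 1↦1, 2↦7, 3↦4} (+33 more)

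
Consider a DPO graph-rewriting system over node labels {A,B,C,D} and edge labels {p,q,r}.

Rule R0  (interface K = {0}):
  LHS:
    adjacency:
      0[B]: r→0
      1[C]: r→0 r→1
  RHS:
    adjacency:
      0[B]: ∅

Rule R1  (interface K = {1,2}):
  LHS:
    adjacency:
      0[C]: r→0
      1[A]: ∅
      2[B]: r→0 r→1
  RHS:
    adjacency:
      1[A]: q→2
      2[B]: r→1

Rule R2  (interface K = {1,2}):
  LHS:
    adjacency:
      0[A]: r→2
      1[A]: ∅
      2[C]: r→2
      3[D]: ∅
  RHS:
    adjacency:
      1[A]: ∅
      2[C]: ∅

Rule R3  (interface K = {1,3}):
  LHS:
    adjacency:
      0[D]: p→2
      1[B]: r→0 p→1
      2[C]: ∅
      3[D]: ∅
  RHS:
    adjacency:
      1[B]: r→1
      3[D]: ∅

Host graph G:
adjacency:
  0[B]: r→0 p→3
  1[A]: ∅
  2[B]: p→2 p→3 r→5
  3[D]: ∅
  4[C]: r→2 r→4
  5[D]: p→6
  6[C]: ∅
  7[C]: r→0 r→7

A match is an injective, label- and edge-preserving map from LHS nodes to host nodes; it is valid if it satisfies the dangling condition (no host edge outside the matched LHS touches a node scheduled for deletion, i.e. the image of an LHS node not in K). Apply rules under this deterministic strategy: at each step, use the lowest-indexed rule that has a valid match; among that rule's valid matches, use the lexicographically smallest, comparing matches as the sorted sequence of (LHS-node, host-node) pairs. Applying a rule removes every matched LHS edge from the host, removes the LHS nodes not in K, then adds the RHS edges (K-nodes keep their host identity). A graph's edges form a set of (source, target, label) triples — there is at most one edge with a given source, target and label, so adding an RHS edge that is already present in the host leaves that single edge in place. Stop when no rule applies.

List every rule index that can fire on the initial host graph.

Answer: [R0,R3]

Derivation:
R0: 1 valid match — {0↦0, 1↦7}
R1: no valid match — LHS pattern not found
R2: no valid match — LHS pattern not found
R3: 1 valid match — {0↦5, 1↦2, 2↦6, 3↦3}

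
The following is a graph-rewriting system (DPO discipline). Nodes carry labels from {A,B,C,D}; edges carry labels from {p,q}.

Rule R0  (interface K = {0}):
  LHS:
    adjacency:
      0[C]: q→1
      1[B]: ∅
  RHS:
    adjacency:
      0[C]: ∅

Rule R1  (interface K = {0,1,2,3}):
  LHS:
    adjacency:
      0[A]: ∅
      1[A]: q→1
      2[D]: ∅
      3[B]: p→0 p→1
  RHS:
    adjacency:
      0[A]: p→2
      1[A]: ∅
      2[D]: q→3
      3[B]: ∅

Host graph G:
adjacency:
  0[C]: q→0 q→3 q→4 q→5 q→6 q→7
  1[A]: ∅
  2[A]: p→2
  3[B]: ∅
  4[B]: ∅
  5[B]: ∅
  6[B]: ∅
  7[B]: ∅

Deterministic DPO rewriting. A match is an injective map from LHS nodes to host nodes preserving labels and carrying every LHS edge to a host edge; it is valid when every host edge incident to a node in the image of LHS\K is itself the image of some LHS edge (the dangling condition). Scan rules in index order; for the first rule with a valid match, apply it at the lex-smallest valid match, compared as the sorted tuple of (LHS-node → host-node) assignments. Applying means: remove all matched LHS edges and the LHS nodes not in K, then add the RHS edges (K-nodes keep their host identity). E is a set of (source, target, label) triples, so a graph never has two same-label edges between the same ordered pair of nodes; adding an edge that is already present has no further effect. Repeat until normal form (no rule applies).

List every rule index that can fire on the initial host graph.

Answer: [R0]

Derivation:
R0: 5 valid matches — {0↦0, 1↦3}, {0↦0, 1↦4}, {0↦0, 1↦5} (+2 more)
R1: no valid match — LHS pattern not found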